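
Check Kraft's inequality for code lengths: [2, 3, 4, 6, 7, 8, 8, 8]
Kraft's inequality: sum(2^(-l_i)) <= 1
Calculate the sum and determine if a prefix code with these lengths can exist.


Sum = 2^(-2) + 2^(-3) + 2^(-4) + 2^(-6) + 2^(-7) + 2^(-8) + 2^(-8) + 2^(-8)
    = 0.25 + 0.125 + 0.0625 + 0.015625 + 0.0078125 + 0.00390625 + 0.00390625 + 0.00390625
    = 121/256 = 0.47265625
Since 0.47265625 <= 1, Kraft's inequality IS satisfied.
A prefix code with these lengths CAN exist.

Kraft sum = 0.47265625. Satisfied.


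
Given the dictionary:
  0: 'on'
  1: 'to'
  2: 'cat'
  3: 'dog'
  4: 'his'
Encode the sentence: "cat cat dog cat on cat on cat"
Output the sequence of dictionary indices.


Look up each word in the dictionary:
  'cat' -> 2
  'cat' -> 2
  'dog' -> 3
  'cat' -> 2
  'on' -> 0
  'cat' -> 2
  'on' -> 0
  'cat' -> 2

Encoded: [2, 2, 3, 2, 0, 2, 0, 2]


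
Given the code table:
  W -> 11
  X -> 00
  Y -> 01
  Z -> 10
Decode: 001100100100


Decoding:
00 -> X
11 -> W
00 -> X
10 -> Z
01 -> Y
00 -> X


Result: XWXZYX


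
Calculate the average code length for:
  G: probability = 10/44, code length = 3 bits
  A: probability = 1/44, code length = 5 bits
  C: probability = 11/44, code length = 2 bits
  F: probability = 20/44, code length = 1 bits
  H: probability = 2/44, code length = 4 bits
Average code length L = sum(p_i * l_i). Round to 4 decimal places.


Weighted contributions p_i * l_i:
  G: (10/44) * 3 = 30/44
  A: (1/44) * 5 = 5/44
  C: (11/44) * 2 = 22/44
  F: (20/44) * 1 = 20/44
  H: (2/44) * 4 = 8/44
Sum = (30 + 5 + 22 + 20 + 8)/44 = 85/44

L = 85/44 = 1.9318 bits/symbol


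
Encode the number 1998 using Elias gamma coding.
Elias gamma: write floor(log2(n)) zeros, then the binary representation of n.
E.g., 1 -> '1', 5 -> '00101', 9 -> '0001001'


num_bits = floor(log2(1998)) + 1 = 11
leading_zeros = num_bits - 1 = 10
binary(1998) = 11111001110

Elias gamma(1998) = '0000000000' + '11111001110' = 000000000011111001110 (21 bits)


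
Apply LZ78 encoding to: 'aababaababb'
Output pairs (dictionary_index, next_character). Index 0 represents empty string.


LZ78 encoding steps:
Dictionary: {0: ''}
Step 1: w='' (idx 0), next='a' -> output (0, 'a'), add 'a' as idx 1
Step 2: w='a' (idx 1), next='b' -> output (1, 'b'), add 'ab' as idx 2
Step 3: w='ab' (idx 2), next='a' -> output (2, 'a'), add 'aba' as idx 3
Step 4: w='aba' (idx 3), next='b' -> output (3, 'b'), add 'abab' as idx 4
Step 5: w='' (idx 0), next='b' -> output (0, 'b'), add 'b' as idx 5


Encoded: [(0, 'a'), (1, 'b'), (2, 'a'), (3, 'b'), (0, 'b')]


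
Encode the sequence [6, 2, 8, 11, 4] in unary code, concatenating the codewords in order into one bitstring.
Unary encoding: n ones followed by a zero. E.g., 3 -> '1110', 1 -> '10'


Encode each number as n ones followed by a terminating 0:
  6 -> 1111110 (7 bits)
  2 -> 110 (3 bits)
  8 -> 111111110 (9 bits)
  11 -> 111111111110 (12 bits)
  4 -> 11110 (5 bits)
Total length = 7 + 3 + 9 + 12 + 5 = 36 bits.

Unary([6, 2, 8, 11, 4]) = 111111011011111111011111111111011110 (36 bits)


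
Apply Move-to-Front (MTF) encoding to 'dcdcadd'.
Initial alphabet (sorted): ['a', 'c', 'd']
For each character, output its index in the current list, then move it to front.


MTF encoding:
'd': index 2 in ['a', 'c', 'd'] -> ['d', 'a', 'c']
'c': index 2 in ['d', 'a', 'c'] -> ['c', 'd', 'a']
'd': index 1 in ['c', 'd', 'a'] -> ['d', 'c', 'a']
'c': index 1 in ['d', 'c', 'a'] -> ['c', 'd', 'a']
'a': index 2 in ['c', 'd', 'a'] -> ['a', 'c', 'd']
'd': index 2 in ['a', 'c', 'd'] -> ['d', 'a', 'c']
'd': index 0 in ['d', 'a', 'c'] -> ['d', 'a', 'c']


Output: [2, 2, 1, 1, 2, 2, 0]


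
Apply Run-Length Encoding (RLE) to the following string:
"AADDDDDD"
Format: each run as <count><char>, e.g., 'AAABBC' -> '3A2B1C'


Scanning runs left to right:
  i=0: run of 'A' x 2 -> '2A'
  i=2: run of 'D' x 6 -> '6D'

RLE = 2A6D


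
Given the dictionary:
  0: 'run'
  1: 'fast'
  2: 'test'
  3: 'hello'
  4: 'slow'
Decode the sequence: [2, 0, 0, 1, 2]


Look up each index in the dictionary:
  2 -> 'test'
  0 -> 'run'
  0 -> 'run'
  1 -> 'fast'
  2 -> 'test'

Decoded: "test run run fast test"


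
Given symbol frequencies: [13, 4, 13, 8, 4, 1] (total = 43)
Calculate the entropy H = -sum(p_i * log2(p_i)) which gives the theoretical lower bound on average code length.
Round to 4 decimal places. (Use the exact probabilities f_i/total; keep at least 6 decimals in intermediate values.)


Per-symbol terms -p_i * log2(p_i) with p_i = f_i/43:
  p = 13/43 = 0.302326: log2(p) = -1.725825, -p*log2(p) = 0.521761
  p = 4/43 = 0.093023: log2(p) = -3.426265, -p*log2(p) = 0.318722
  p = 13/43 = 0.302326: log2(p) = -1.725825, -p*log2(p) = 0.521761
  p = 8/43 = 0.186047: log2(p) = -2.426265, -p*log2(p) = 0.451398
  p = 4/43 = 0.093023: log2(p) = -3.426265, -p*log2(p) = 0.318722
  p = 1/43 = 0.023256: log2(p) = -5.426265, -p*log2(p) = 0.126192
H = 0.521761 + 0.318722 + 0.521761 + 0.451398 + 0.318722 + 0.126192 = 2.258556

H = 2.2586 bits/symbol


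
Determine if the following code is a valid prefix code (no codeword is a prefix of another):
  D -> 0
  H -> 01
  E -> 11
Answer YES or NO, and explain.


Checking each pair (does one codeword prefix another?):
  D='0' vs H='01': prefix -- VIOLATION

NO -- this is NOT a valid prefix code. D (0) is a prefix of H (01).


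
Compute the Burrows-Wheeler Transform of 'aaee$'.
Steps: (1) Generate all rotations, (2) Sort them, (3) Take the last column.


Rotations (sorted):
  0: $aaee -> last char: e
  1: aaee$ -> last char: $
  2: aee$a -> last char: a
  3: e$aae -> last char: e
  4: ee$aa -> last char: a


BWT = e$aea


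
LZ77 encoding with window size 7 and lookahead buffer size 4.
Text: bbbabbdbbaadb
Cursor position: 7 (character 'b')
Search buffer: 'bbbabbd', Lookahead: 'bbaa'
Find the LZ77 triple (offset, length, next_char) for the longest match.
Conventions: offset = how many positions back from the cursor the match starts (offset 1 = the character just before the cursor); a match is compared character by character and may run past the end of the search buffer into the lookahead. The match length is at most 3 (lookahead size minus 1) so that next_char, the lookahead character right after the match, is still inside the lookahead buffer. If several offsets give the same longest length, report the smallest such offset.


Try each offset into the search buffer:
  offset=1 (pos 6, char 'd'): match length 0
  offset=2 (pos 5, char 'b'): match length 1
  offset=3 (pos 4, char 'b'): match length 2
  offset=4 (pos 3, char 'a'): match length 0
  offset=5 (pos 2, char 'b'): match length 1
  offset=6 (pos 1, char 'b'): match length 3
  offset=7 (pos 0, char 'b'): match length 2
Longest match has length 3 at offset 6.
next_char = character at position 7 + 3 = 10 -> 'a'

Best match: offset=6, length=3 (matching 'bba' starting at position 1)
LZ77 triple: (6, 3, 'a')


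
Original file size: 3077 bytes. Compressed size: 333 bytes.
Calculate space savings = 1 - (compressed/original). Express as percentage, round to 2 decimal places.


ratio = compressed/original = 333/3077 = 0.108222
savings = 1 - ratio = 1 - 0.108222 = 0.891778
as a percentage: 0.891778 * 100 = 89.18%

Space savings = 1 - 333/3077 = 89.18%


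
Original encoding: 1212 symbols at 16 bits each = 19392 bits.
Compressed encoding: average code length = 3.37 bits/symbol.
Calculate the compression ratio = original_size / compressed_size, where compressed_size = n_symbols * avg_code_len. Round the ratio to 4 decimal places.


original_size = n_symbols * orig_bits = 1212 * 16 = 19392 bits
compressed_size = n_symbols * avg_code_len = 1212 * 3.37 = 4084.44 bits
ratio = original_size / compressed_size = 19392 / 4084.44 = 4.7478

Compression ratio = 4.7478


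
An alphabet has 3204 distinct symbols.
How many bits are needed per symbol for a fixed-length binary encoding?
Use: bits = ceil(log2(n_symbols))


log2(3204) = 11.6457
Bracket: 2^11 = 2048 < 3204 <= 2^12 = 4096
So ceil(log2(3204)) = 12

bits = ceil(log2(3204)) = ceil(11.6457) = 12 bits


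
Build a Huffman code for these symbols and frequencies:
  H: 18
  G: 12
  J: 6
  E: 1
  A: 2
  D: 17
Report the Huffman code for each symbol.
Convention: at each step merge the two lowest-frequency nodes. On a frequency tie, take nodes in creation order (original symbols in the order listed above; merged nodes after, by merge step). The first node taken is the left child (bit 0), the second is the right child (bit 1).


Huffman tree construction:
Step 1: Merge E(1) + A(2) = 3
Step 2: Merge (E+A)(3) + J(6) = 9
Step 3: Merge ((E+A)+J)(9) + G(12) = 21
Step 4: Merge D(17) + H(18) = 35
Step 5: Merge (((E+A)+J)+G)(21) + (D+H)(35) = 56
Read each symbol's code off the tree from the root (left child = 0, right child = 1).

Codes:
  H: 11 (length 2)
  G: 01 (length 2)
  J: 001 (length 3)
  E: 0000 (length 4)
  A: 0001 (length 4)
  D: 10 (length 2)
Average code length: 124/56 = 2.2143 bits/symbol


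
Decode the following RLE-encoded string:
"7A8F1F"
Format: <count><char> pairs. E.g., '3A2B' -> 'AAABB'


Expanding each <count><char> pair:
  7A -> 'AAAAAAA'
  8F -> 'FFFFFFFF'
  1F -> 'F'

Decoded = AAAAAAAFFFFFFFFF


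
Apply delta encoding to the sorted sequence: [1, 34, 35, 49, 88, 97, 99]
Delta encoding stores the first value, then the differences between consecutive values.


First value: 1
Deltas:
  34 - 1 = 33
  35 - 34 = 1
  49 - 35 = 14
  88 - 49 = 39
  97 - 88 = 9
  99 - 97 = 2


Delta encoded: [1, 33, 1, 14, 39, 9, 2]


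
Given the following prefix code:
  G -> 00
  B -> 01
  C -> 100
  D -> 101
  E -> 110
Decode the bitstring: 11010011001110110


Decoding step by step:
Bits 110 -> E
Bits 100 -> C
Bits 110 -> E
Bits 01 -> B
Bits 110 -> E
Bits 110 -> E


Decoded message: ECEBEE


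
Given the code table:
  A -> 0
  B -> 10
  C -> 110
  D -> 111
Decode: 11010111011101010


Decoding:
110 -> C
10 -> B
111 -> D
0 -> A
111 -> D
0 -> A
10 -> B
10 -> B


Result: CBDADABB


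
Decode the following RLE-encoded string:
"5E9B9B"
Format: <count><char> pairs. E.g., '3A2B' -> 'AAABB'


Expanding each <count><char> pair:
  5E -> 'EEEEE'
  9B -> 'BBBBBBBBB'
  9B -> 'BBBBBBBBB'

Decoded = EEEEEBBBBBBBBBBBBBBBBBB


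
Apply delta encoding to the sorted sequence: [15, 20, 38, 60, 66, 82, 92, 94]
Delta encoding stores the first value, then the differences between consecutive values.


First value: 15
Deltas:
  20 - 15 = 5
  38 - 20 = 18
  60 - 38 = 22
  66 - 60 = 6
  82 - 66 = 16
  92 - 82 = 10
  94 - 92 = 2


Delta encoded: [15, 5, 18, 22, 6, 16, 10, 2]


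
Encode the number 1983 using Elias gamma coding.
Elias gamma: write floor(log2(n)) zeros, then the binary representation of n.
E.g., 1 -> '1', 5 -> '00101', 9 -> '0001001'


num_bits = floor(log2(1983)) + 1 = 11
leading_zeros = num_bits - 1 = 10
binary(1983) = 11110111111

Elias gamma(1983) = '0000000000' + '11110111111' = 000000000011110111111 (21 bits)


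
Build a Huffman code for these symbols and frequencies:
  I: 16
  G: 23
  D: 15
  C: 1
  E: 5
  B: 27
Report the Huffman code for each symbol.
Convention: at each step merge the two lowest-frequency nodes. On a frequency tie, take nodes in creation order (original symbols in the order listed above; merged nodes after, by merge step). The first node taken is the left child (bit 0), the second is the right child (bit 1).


Huffman tree construction:
Step 1: Merge C(1) + E(5) = 6
Step 2: Merge (C+E)(6) + D(15) = 21
Step 3: Merge I(16) + ((C+E)+D)(21) = 37
Step 4: Merge G(23) + B(27) = 50
Step 5: Merge (I+((C+E)+D))(37) + (G+B)(50) = 87
Read each symbol's code off the tree from the root (left child = 0, right child = 1).

Codes:
  I: 00 (length 2)
  G: 10 (length 2)
  D: 011 (length 3)
  C: 0100 (length 4)
  E: 0101 (length 4)
  B: 11 (length 2)
Average code length: 201/87 = 2.3103 bits/symbol


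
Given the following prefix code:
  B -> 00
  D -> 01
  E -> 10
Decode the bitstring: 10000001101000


Decoding step by step:
Bits 10 -> E
Bits 00 -> B
Bits 00 -> B
Bits 01 -> D
Bits 10 -> E
Bits 10 -> E
Bits 00 -> B


Decoded message: EBBDEEB


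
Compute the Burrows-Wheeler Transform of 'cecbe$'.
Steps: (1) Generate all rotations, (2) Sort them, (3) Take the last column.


Rotations (sorted):
  0: $cecbe -> last char: e
  1: be$cec -> last char: c
  2: cbe$ce -> last char: e
  3: cecbe$ -> last char: $
  4: e$cecb -> last char: b
  5: ecbe$c -> last char: c


BWT = ece$bc


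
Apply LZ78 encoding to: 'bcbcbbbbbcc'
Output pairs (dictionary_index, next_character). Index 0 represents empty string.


LZ78 encoding steps:
Dictionary: {0: ''}
Step 1: w='' (idx 0), next='b' -> output (0, 'b'), add 'b' as idx 1
Step 2: w='' (idx 0), next='c' -> output (0, 'c'), add 'c' as idx 2
Step 3: w='b' (idx 1), next='c' -> output (1, 'c'), add 'bc' as idx 3
Step 4: w='b' (idx 1), next='b' -> output (1, 'b'), add 'bb' as idx 4
Step 5: w='bb' (idx 4), next='b' -> output (4, 'b'), add 'bbb' as idx 5
Step 6: w='c' (idx 2), next='c' -> output (2, 'c'), add 'cc' as idx 6


Encoded: [(0, 'b'), (0, 'c'), (1, 'c'), (1, 'b'), (4, 'b'), (2, 'c')]


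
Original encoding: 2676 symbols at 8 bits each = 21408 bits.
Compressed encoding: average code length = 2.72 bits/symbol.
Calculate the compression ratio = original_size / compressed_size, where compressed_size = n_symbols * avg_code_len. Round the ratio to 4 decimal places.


original_size = n_symbols * orig_bits = 2676 * 8 = 21408 bits
compressed_size = n_symbols * avg_code_len = 2676 * 2.72 = 7278.72 bits
ratio = original_size / compressed_size = 21408 / 7278.72 = 2.9412

Compression ratio = 2.9412


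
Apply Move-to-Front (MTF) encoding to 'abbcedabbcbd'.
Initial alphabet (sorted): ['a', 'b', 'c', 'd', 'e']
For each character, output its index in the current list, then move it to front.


MTF encoding:
'a': index 0 in ['a', 'b', 'c', 'd', 'e'] -> ['a', 'b', 'c', 'd', 'e']
'b': index 1 in ['a', 'b', 'c', 'd', 'e'] -> ['b', 'a', 'c', 'd', 'e']
'b': index 0 in ['b', 'a', 'c', 'd', 'e'] -> ['b', 'a', 'c', 'd', 'e']
'c': index 2 in ['b', 'a', 'c', 'd', 'e'] -> ['c', 'b', 'a', 'd', 'e']
'e': index 4 in ['c', 'b', 'a', 'd', 'e'] -> ['e', 'c', 'b', 'a', 'd']
'd': index 4 in ['e', 'c', 'b', 'a', 'd'] -> ['d', 'e', 'c', 'b', 'a']
'a': index 4 in ['d', 'e', 'c', 'b', 'a'] -> ['a', 'd', 'e', 'c', 'b']
'b': index 4 in ['a', 'd', 'e', 'c', 'b'] -> ['b', 'a', 'd', 'e', 'c']
'b': index 0 in ['b', 'a', 'd', 'e', 'c'] -> ['b', 'a', 'd', 'e', 'c']
'c': index 4 in ['b', 'a', 'd', 'e', 'c'] -> ['c', 'b', 'a', 'd', 'e']
'b': index 1 in ['c', 'b', 'a', 'd', 'e'] -> ['b', 'c', 'a', 'd', 'e']
'd': index 3 in ['b', 'c', 'a', 'd', 'e'] -> ['d', 'b', 'c', 'a', 'e']


Output: [0, 1, 0, 2, 4, 4, 4, 4, 0, 4, 1, 3]


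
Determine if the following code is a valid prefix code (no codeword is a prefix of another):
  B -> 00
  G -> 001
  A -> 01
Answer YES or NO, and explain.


Checking each pair (does one codeword prefix another?):
  B='00' vs G='001': prefix -- VIOLATION

NO -- this is NOT a valid prefix code. B (00) is a prefix of G (001).


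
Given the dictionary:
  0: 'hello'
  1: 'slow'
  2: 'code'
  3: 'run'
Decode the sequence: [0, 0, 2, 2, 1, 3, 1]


Look up each index in the dictionary:
  0 -> 'hello'
  0 -> 'hello'
  2 -> 'code'
  2 -> 'code'
  1 -> 'slow'
  3 -> 'run'
  1 -> 'slow'

Decoded: "hello hello code code slow run slow"


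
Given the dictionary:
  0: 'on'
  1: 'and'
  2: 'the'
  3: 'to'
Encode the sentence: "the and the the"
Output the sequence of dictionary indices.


Look up each word in the dictionary:
  'the' -> 2
  'and' -> 1
  'the' -> 2
  'the' -> 2

Encoded: [2, 1, 2, 2]


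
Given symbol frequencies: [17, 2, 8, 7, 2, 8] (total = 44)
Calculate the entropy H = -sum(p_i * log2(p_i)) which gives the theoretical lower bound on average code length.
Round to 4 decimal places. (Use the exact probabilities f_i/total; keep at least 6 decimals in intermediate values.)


Per-symbol terms -p_i * log2(p_i) with p_i = f_i/44:
  p = 17/44 = 0.386364: log2(p) = -1.371969, -p*log2(p) = 0.530079
  p = 2/44 = 0.045455: log2(p) = -4.459432, -p*log2(p) = 0.202701
  p = 8/44 = 0.181818: log2(p) = -2.459432, -p*log2(p) = 0.447169
  p = 7/44 = 0.159091: log2(p) = -2.652077, -p*log2(p) = 0.421921
  p = 2/44 = 0.045455: log2(p) = -4.459432, -p*log2(p) = 0.202701
  p = 8/44 = 0.181818: log2(p) = -2.459432, -p*log2(p) = 0.447169
H = 0.530079 + 0.202701 + 0.447169 + 0.421921 + 0.202701 + 0.447169 = 2.251740

H = 2.2517 bits/symbol


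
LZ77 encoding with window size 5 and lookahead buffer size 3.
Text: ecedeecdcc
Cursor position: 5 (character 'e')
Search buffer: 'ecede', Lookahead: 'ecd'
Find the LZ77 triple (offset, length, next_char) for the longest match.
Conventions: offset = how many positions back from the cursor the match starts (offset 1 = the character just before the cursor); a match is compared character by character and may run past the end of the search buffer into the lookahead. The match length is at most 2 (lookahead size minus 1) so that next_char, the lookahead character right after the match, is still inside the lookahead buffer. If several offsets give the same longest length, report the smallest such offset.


Try each offset into the search buffer:
  offset=1 (pos 4, char 'e'): match length 1
  offset=2 (pos 3, char 'd'): match length 0
  offset=3 (pos 2, char 'e'): match length 1
  offset=4 (pos 1, char 'c'): match length 0
  offset=5 (pos 0, char 'e'): match length 2
Longest match has length 2 at offset 5.
next_char = character at position 5 + 2 = 7 -> 'd'

Best match: offset=5, length=2 (matching 'ec' starting at position 0)
LZ77 triple: (5, 2, 'd')


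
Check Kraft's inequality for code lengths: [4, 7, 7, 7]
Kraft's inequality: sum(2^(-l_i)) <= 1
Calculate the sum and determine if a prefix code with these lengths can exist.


Sum = 2^(-4) + 2^(-7) + 2^(-7) + 2^(-7)
    = 0.0625 + 0.0078125 + 0.0078125 + 0.0078125
    = 11/128 = 0.0859375
Since 0.0859375 <= 1, Kraft's inequality IS satisfied.
A prefix code with these lengths CAN exist.

Kraft sum = 0.0859375. Satisfied.


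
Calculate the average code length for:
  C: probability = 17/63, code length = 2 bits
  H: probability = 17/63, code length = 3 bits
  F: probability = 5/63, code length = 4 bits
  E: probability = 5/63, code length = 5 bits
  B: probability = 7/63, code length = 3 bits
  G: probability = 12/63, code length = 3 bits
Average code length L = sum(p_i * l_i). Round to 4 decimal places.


Weighted contributions p_i * l_i:
  C: (17/63) * 2 = 34/63
  H: (17/63) * 3 = 51/63
  F: (5/63) * 4 = 20/63
  E: (5/63) * 5 = 25/63
  B: (7/63) * 3 = 21/63
  G: (12/63) * 3 = 36/63
Sum = (34 + 51 + 20 + 25 + 21 + 36)/63 = 187/63

L = 187/63 = 2.9683 bits/symbol


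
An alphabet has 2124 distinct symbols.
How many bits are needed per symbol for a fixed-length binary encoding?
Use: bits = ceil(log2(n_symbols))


log2(2124) = 11.0526
Bracket: 2^11 = 2048 < 2124 <= 2^12 = 4096
So ceil(log2(2124)) = 12

bits = ceil(log2(2124)) = ceil(11.0526) = 12 bits


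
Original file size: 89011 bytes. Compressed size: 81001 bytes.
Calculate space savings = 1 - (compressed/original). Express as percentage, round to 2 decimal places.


ratio = compressed/original = 81001/89011 = 0.910011
savings = 1 - ratio = 1 - 0.910011 = 0.089989
as a percentage: 0.089989 * 100 = 9.0%

Space savings = 1 - 81001/89011 = 9.0%


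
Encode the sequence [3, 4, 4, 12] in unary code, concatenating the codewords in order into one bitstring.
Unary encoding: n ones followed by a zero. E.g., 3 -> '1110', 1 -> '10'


Encode each number as n ones followed by a terminating 0:
  3 -> 1110 (4 bits)
  4 -> 11110 (5 bits)
  4 -> 11110 (5 bits)
  12 -> 1111111111110 (13 bits)
Total length = 4 + 5 + 5 + 13 = 27 bits.

Unary([3, 4, 4, 12]) = 111011110111101111111111110 (27 bits)


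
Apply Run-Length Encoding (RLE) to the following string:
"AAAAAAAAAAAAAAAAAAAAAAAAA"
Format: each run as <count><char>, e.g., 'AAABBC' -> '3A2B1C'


Scanning runs left to right:
  i=0: run of 'A' x 25 -> '25A'

RLE = 25A


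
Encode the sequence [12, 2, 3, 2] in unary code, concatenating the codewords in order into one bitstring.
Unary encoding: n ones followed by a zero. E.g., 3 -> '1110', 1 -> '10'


Encode each number as n ones followed by a terminating 0:
  12 -> 1111111111110 (13 bits)
  2 -> 110 (3 bits)
  3 -> 1110 (4 bits)
  2 -> 110 (3 bits)
Total length = 13 + 3 + 4 + 3 = 23 bits.

Unary([12, 2, 3, 2]) = 11111111111101101110110 (23 bits)


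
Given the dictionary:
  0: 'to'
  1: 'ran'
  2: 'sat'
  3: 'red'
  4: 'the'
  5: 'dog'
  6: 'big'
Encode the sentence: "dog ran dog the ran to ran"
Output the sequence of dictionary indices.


Look up each word in the dictionary:
  'dog' -> 5
  'ran' -> 1
  'dog' -> 5
  'the' -> 4
  'ran' -> 1
  'to' -> 0
  'ran' -> 1

Encoded: [5, 1, 5, 4, 1, 0, 1]


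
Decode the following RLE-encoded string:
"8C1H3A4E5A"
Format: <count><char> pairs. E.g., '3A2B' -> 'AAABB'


Expanding each <count><char> pair:
  8C -> 'CCCCCCCC'
  1H -> 'H'
  3A -> 'AAA'
  4E -> 'EEEE'
  5A -> 'AAAAA'

Decoded = CCCCCCCCHAAAEEEEAAAAA


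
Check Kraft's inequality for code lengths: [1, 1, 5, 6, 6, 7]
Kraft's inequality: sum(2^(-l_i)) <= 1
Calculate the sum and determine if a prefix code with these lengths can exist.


Sum = 2^(-1) + 2^(-1) + 2^(-5) + 2^(-6) + 2^(-6) + 2^(-7)
    = 0.5 + 0.5 + 0.03125 + 0.015625 + 0.015625 + 0.0078125
    = 137/128 = 1.0703125
Since 1.0703125 > 1, Kraft's inequality is NOT satisfied.
A prefix code with these lengths CANNOT exist.

Kraft sum = 1.0703125. Not satisfied.


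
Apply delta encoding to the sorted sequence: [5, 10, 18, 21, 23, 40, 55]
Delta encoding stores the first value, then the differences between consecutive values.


First value: 5
Deltas:
  10 - 5 = 5
  18 - 10 = 8
  21 - 18 = 3
  23 - 21 = 2
  40 - 23 = 17
  55 - 40 = 15


Delta encoded: [5, 5, 8, 3, 2, 17, 15]


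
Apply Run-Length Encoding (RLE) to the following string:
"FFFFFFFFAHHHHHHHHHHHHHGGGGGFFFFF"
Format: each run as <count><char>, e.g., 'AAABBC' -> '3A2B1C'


Scanning runs left to right:
  i=0: run of 'F' x 8 -> '8F'
  i=8: run of 'A' x 1 -> '1A'
  i=9: run of 'H' x 13 -> '13H'
  i=22: run of 'G' x 5 -> '5G'
  i=27: run of 'F' x 5 -> '5F'

RLE = 8F1A13H5G5F


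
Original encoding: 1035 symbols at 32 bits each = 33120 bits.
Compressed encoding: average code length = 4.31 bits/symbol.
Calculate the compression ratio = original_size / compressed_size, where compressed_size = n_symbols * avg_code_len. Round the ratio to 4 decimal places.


original_size = n_symbols * orig_bits = 1035 * 32 = 33120 bits
compressed_size = n_symbols * avg_code_len = 1035 * 4.31 = 4460.85 bits
ratio = original_size / compressed_size = 33120 / 4460.85 = 7.4246

Compression ratio = 7.4246


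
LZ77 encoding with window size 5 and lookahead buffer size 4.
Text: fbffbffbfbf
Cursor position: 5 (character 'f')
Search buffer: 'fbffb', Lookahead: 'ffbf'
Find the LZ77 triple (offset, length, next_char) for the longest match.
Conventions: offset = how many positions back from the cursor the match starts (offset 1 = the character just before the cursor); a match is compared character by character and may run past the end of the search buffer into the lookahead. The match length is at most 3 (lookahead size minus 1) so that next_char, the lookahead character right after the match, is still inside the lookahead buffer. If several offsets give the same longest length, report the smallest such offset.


Try each offset into the search buffer:
  offset=1 (pos 4, char 'b'): match length 0
  offset=2 (pos 3, char 'f'): match length 1
  offset=3 (pos 2, char 'f'): match length 3
  offset=4 (pos 1, char 'b'): match length 0
  offset=5 (pos 0, char 'f'): match length 1
Longest match has length 3 at offset 3.
next_char = character at position 5 + 3 = 8 -> 'f'

Best match: offset=3, length=3 (matching 'ffb' starting at position 2)
LZ77 triple: (3, 3, 'f')


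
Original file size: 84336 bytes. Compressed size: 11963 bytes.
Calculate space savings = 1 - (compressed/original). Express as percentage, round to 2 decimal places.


ratio = compressed/original = 11963/84336 = 0.141849
savings = 1 - ratio = 1 - 0.141849 = 0.858151
as a percentage: 0.858151 * 100 = 85.82%

Space savings = 1 - 11963/84336 = 85.82%


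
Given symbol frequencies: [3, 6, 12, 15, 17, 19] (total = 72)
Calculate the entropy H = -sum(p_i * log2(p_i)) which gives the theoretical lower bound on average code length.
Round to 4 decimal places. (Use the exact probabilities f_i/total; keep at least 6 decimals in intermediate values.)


Per-symbol terms -p_i * log2(p_i) with p_i = f_i/72:
  p = 3/72 = 0.041667: log2(p) = -4.584963, -p*log2(p) = 0.191040
  p = 6/72 = 0.083333: log2(p) = -3.584963, -p*log2(p) = 0.298747
  p = 12/72 = 0.166667: log2(p) = -2.584963, -p*log2(p) = 0.430827
  p = 15/72 = 0.208333: log2(p) = -2.263034, -p*log2(p) = 0.471466
  p = 17/72 = 0.236111: log2(p) = -2.082462, -p*log2(p) = 0.491692
  p = 19/72 = 0.263889: log2(p) = -1.921997, -p*log2(p) = 0.507194
H = 0.191040 + 0.298747 + 0.430827 + 0.471466 + 0.491692 + 0.507194 = 2.390966

H = 2.391 bits/symbol


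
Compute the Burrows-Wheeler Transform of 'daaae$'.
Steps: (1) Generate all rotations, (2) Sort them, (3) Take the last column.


Rotations (sorted):
  0: $daaae -> last char: e
  1: aaae$d -> last char: d
  2: aae$da -> last char: a
  3: ae$daa -> last char: a
  4: daaae$ -> last char: $
  5: e$daaa -> last char: a


BWT = edaa$a


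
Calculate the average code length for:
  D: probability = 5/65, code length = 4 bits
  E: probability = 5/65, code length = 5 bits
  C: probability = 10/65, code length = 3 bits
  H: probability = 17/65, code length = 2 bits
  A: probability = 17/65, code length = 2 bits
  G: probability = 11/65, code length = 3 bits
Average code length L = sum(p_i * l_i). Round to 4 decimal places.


Weighted contributions p_i * l_i:
  D: (5/65) * 4 = 20/65
  E: (5/65) * 5 = 25/65
  C: (10/65) * 3 = 30/65
  H: (17/65) * 2 = 34/65
  A: (17/65) * 2 = 34/65
  G: (11/65) * 3 = 33/65
Sum = (20 + 25 + 30 + 34 + 34 + 33)/65 = 176/65

L = 176/65 = 2.7077 bits/symbol


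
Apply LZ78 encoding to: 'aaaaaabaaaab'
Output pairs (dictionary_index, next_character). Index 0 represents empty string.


LZ78 encoding steps:
Dictionary: {0: ''}
Step 1: w='' (idx 0), next='a' -> output (0, 'a'), add 'a' as idx 1
Step 2: w='a' (idx 1), next='a' -> output (1, 'a'), add 'aa' as idx 2
Step 3: w='aa' (idx 2), next='a' -> output (2, 'a'), add 'aaa' as idx 3
Step 4: w='' (idx 0), next='b' -> output (0, 'b'), add 'b' as idx 4
Step 5: w='aaa' (idx 3), next='a' -> output (3, 'a'), add 'aaaa' as idx 5
Step 6: w='b' (idx 4), end of input -> output (4, '')


Encoded: [(0, 'a'), (1, 'a'), (2, 'a'), (0, 'b'), (3, 'a'), (4, '')]


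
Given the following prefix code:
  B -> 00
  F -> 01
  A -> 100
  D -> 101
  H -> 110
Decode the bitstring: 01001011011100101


Decoding step by step:
Bits 01 -> F
Bits 00 -> B
Bits 101 -> D
Bits 101 -> D
Bits 110 -> H
Bits 01 -> F
Bits 01 -> F


Decoded message: FBDDHFF


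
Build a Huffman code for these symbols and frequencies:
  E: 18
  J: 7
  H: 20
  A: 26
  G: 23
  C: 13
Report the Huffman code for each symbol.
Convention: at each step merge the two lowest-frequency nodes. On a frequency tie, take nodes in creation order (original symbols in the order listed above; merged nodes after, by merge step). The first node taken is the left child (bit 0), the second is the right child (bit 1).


Huffman tree construction:
Step 1: Merge J(7) + C(13) = 20
Step 2: Merge E(18) + H(20) = 38
Step 3: Merge (J+C)(20) + G(23) = 43
Step 4: Merge A(26) + (E+H)(38) = 64
Step 5: Merge ((J+C)+G)(43) + (A+(E+H))(64) = 107
Read each symbol's code off the tree from the root (left child = 0, right child = 1).

Codes:
  E: 110 (length 3)
  J: 000 (length 3)
  H: 111 (length 3)
  A: 10 (length 2)
  G: 01 (length 2)
  C: 001 (length 3)
Average code length: 272/107 = 2.5421 bits/symbol


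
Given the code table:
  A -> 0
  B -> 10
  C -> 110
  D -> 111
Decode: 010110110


Decoding:
0 -> A
10 -> B
110 -> C
110 -> C


Result: ABCC


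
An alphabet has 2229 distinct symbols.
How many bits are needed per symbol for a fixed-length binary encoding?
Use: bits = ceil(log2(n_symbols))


log2(2229) = 11.1222
Bracket: 2^11 = 2048 < 2229 <= 2^12 = 4096
So ceil(log2(2229)) = 12

bits = ceil(log2(2229)) = ceil(11.1222) = 12 bits


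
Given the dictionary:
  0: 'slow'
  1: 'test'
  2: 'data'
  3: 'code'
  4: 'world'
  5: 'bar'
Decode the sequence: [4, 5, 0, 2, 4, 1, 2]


Look up each index in the dictionary:
  4 -> 'world'
  5 -> 'bar'
  0 -> 'slow'
  2 -> 'data'
  4 -> 'world'
  1 -> 'test'
  2 -> 'data'

Decoded: "world bar slow data world test data"


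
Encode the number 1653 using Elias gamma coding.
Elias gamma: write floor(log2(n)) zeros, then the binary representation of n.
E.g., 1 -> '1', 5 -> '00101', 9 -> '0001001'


num_bits = floor(log2(1653)) + 1 = 11
leading_zeros = num_bits - 1 = 10
binary(1653) = 11001110101

Elias gamma(1653) = '0000000000' + '11001110101' = 000000000011001110101 (21 bits)


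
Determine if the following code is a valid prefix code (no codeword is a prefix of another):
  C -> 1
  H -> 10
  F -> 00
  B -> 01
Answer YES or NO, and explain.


Checking each pair (does one codeword prefix another?):
  C='1' vs H='10': prefix -- VIOLATION

NO -- this is NOT a valid prefix code. C (1) is a prefix of H (10).


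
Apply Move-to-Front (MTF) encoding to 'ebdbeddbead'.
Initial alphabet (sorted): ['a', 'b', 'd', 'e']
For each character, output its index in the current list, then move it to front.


MTF encoding:
'e': index 3 in ['a', 'b', 'd', 'e'] -> ['e', 'a', 'b', 'd']
'b': index 2 in ['e', 'a', 'b', 'd'] -> ['b', 'e', 'a', 'd']
'd': index 3 in ['b', 'e', 'a', 'd'] -> ['d', 'b', 'e', 'a']
'b': index 1 in ['d', 'b', 'e', 'a'] -> ['b', 'd', 'e', 'a']
'e': index 2 in ['b', 'd', 'e', 'a'] -> ['e', 'b', 'd', 'a']
'd': index 2 in ['e', 'b', 'd', 'a'] -> ['d', 'e', 'b', 'a']
'd': index 0 in ['d', 'e', 'b', 'a'] -> ['d', 'e', 'b', 'a']
'b': index 2 in ['d', 'e', 'b', 'a'] -> ['b', 'd', 'e', 'a']
'e': index 2 in ['b', 'd', 'e', 'a'] -> ['e', 'b', 'd', 'a']
'a': index 3 in ['e', 'b', 'd', 'a'] -> ['a', 'e', 'b', 'd']
'd': index 3 in ['a', 'e', 'b', 'd'] -> ['d', 'a', 'e', 'b']


Output: [3, 2, 3, 1, 2, 2, 0, 2, 2, 3, 3]


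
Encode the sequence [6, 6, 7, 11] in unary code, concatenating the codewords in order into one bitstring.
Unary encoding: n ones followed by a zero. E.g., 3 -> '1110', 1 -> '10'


Encode each number as n ones followed by a terminating 0:
  6 -> 1111110 (7 bits)
  6 -> 1111110 (7 bits)
  7 -> 11111110 (8 bits)
  11 -> 111111111110 (12 bits)
Total length = 7 + 7 + 8 + 12 = 34 bits.

Unary([6, 6, 7, 11]) = 1111110111111011111110111111111110 (34 bits)


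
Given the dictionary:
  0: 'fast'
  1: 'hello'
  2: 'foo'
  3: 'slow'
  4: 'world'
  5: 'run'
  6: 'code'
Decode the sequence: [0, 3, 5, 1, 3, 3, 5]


Look up each index in the dictionary:
  0 -> 'fast'
  3 -> 'slow'
  5 -> 'run'
  1 -> 'hello'
  3 -> 'slow'
  3 -> 'slow'
  5 -> 'run'

Decoded: "fast slow run hello slow slow run"


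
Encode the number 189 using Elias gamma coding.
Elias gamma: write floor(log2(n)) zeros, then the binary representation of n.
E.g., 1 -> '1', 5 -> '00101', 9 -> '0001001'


num_bits = floor(log2(189)) + 1 = 8
leading_zeros = num_bits - 1 = 7
binary(189) = 10111101

Elias gamma(189) = '0000000' + '10111101' = 000000010111101 (15 bits)


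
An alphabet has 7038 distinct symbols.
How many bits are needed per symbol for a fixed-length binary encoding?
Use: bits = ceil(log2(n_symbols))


log2(7038) = 12.7809
Bracket: 2^12 = 4096 < 7038 <= 2^13 = 8192
So ceil(log2(7038)) = 13

bits = ceil(log2(7038)) = ceil(12.7809) = 13 bits


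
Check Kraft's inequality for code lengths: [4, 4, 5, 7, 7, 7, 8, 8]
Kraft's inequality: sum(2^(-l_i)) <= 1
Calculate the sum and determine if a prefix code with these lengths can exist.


Sum = 2^(-4) + 2^(-4) + 2^(-5) + 2^(-7) + 2^(-7) + 2^(-7) + 2^(-8) + 2^(-8)
    = 0.0625 + 0.0625 + 0.03125 + 0.0078125 + 0.0078125 + 0.0078125 + 0.00390625 + 0.00390625
    = 48/256 = 0.1875
Since 0.1875 <= 1, Kraft's inequality IS satisfied.
A prefix code with these lengths CAN exist.

Kraft sum = 0.1875. Satisfied.


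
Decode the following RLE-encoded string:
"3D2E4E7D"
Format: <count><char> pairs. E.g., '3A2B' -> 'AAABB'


Expanding each <count><char> pair:
  3D -> 'DDD'
  2E -> 'EE'
  4E -> 'EEEE'
  7D -> 'DDDDDDD'

Decoded = DDDEEEEEEDDDDDDD


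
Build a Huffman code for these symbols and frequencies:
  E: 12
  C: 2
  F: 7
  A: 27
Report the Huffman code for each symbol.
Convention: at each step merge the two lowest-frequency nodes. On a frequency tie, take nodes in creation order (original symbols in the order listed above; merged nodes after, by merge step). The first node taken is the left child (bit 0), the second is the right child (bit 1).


Huffman tree construction:
Step 1: Merge C(2) + F(7) = 9
Step 2: Merge (C+F)(9) + E(12) = 21
Step 3: Merge ((C+F)+E)(21) + A(27) = 48
Read each symbol's code off the tree from the root (left child = 0, right child = 1).

Codes:
  E: 01 (length 2)
  C: 000 (length 3)
  F: 001 (length 3)
  A: 1 (length 1)
Average code length: 78/48 = 1.6250 bits/symbol


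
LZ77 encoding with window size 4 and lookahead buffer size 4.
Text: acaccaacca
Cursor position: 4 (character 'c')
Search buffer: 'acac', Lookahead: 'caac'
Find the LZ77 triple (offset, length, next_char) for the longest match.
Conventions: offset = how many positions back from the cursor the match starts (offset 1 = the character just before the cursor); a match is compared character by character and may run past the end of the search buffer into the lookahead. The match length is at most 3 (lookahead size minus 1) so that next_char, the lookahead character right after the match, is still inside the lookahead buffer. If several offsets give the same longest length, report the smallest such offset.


Try each offset into the search buffer:
  offset=1 (pos 3, char 'c'): match length 1
  offset=2 (pos 2, char 'a'): match length 0
  offset=3 (pos 1, char 'c'): match length 2
  offset=4 (pos 0, char 'a'): match length 0
Longest match has length 2 at offset 3.
next_char = character at position 4 + 2 = 6 -> 'a'

Best match: offset=3, length=2 (matching 'ca' starting at position 1)
LZ77 triple: (3, 2, 'a')


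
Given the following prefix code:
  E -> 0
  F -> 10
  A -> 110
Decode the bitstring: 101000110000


Decoding step by step:
Bits 10 -> F
Bits 10 -> F
Bits 0 -> E
Bits 0 -> E
Bits 110 -> A
Bits 0 -> E
Bits 0 -> E
Bits 0 -> E


Decoded message: FFEEAEEE


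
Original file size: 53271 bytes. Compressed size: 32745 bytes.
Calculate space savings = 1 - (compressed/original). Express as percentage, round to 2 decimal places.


ratio = compressed/original = 32745/53271 = 0.614687
savings = 1 - ratio = 1 - 0.614687 = 0.385313
as a percentage: 0.385313 * 100 = 38.53%

Space savings = 1 - 32745/53271 = 38.53%


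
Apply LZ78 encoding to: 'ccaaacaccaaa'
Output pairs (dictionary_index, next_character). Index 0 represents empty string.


LZ78 encoding steps:
Dictionary: {0: ''}
Step 1: w='' (idx 0), next='c' -> output (0, 'c'), add 'c' as idx 1
Step 2: w='c' (idx 1), next='a' -> output (1, 'a'), add 'ca' as idx 2
Step 3: w='' (idx 0), next='a' -> output (0, 'a'), add 'a' as idx 3
Step 4: w='a' (idx 3), next='c' -> output (3, 'c'), add 'ac' as idx 4
Step 5: w='ac' (idx 4), next='c' -> output (4, 'c'), add 'acc' as idx 5
Step 6: w='a' (idx 3), next='a' -> output (3, 'a'), add 'aa' as idx 6
Step 7: w='a' (idx 3), end of input -> output (3, '')


Encoded: [(0, 'c'), (1, 'a'), (0, 'a'), (3, 'c'), (4, 'c'), (3, 'a'), (3, '')]


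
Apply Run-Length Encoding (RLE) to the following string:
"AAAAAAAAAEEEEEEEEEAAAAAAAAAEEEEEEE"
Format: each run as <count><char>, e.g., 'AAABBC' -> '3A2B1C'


Scanning runs left to right:
  i=0: run of 'A' x 9 -> '9A'
  i=9: run of 'E' x 9 -> '9E'
  i=18: run of 'A' x 9 -> '9A'
  i=27: run of 'E' x 7 -> '7E'

RLE = 9A9E9A7E


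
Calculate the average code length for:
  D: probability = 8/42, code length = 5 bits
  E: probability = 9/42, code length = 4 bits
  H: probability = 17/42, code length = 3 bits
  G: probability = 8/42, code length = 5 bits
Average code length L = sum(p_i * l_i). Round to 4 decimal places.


Weighted contributions p_i * l_i:
  D: (8/42) * 5 = 40/42
  E: (9/42) * 4 = 36/42
  H: (17/42) * 3 = 51/42
  G: (8/42) * 5 = 40/42
Sum = (40 + 36 + 51 + 40)/42 = 167/42

L = 167/42 = 3.9762 bits/symbol


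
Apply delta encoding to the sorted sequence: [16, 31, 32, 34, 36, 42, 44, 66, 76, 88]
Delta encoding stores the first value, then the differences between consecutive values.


First value: 16
Deltas:
  31 - 16 = 15
  32 - 31 = 1
  34 - 32 = 2
  36 - 34 = 2
  42 - 36 = 6
  44 - 42 = 2
  66 - 44 = 22
  76 - 66 = 10
  88 - 76 = 12


Delta encoded: [16, 15, 1, 2, 2, 6, 2, 22, 10, 12]


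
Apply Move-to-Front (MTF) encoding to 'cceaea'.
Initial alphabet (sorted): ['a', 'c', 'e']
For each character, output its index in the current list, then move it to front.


MTF encoding:
'c': index 1 in ['a', 'c', 'e'] -> ['c', 'a', 'e']
'c': index 0 in ['c', 'a', 'e'] -> ['c', 'a', 'e']
'e': index 2 in ['c', 'a', 'e'] -> ['e', 'c', 'a']
'a': index 2 in ['e', 'c', 'a'] -> ['a', 'e', 'c']
'e': index 1 in ['a', 'e', 'c'] -> ['e', 'a', 'c']
'a': index 1 in ['e', 'a', 'c'] -> ['a', 'e', 'c']


Output: [1, 0, 2, 2, 1, 1]


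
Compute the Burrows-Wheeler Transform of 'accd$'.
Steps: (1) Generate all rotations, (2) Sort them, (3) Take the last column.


Rotations (sorted):
  0: $accd -> last char: d
  1: accd$ -> last char: $
  2: ccd$a -> last char: a
  3: cd$ac -> last char: c
  4: d$acc -> last char: c


BWT = d$acc


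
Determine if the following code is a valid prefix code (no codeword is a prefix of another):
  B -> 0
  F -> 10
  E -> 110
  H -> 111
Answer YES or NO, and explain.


Checking each pair (does one codeword prefix another?):
  B='0' vs F='10': no prefix
  B='0' vs E='110': no prefix
  B='0' vs H='111': no prefix
  F='10' vs B='0': no prefix
  F='10' vs E='110': no prefix
  F='10' vs H='111': no prefix
  E='110' vs B='0': no prefix
  E='110' vs F='10': no prefix
  E='110' vs H='111': no prefix
  H='111' vs B='0': no prefix
  H='111' vs F='10': no prefix
  H='111' vs E='110': no prefix
No violation found over all pairs.

YES -- this is a valid prefix code. No codeword is a prefix of any other codeword.


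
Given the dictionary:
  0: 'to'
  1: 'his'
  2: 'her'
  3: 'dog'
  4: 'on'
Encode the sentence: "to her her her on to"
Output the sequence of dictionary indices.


Look up each word in the dictionary:
  'to' -> 0
  'her' -> 2
  'her' -> 2
  'her' -> 2
  'on' -> 4
  'to' -> 0

Encoded: [0, 2, 2, 2, 4, 0]


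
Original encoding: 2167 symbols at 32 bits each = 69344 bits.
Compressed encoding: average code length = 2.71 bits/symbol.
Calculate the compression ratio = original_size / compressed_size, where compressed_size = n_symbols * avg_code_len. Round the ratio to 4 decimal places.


original_size = n_symbols * orig_bits = 2167 * 32 = 69344 bits
compressed_size = n_symbols * avg_code_len = 2167 * 2.71 = 5872.57 bits
ratio = original_size / compressed_size = 69344 / 5872.57 = 11.8081

Compression ratio = 11.8081


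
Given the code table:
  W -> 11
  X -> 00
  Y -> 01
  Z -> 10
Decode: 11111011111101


Decoding:
11 -> W
11 -> W
10 -> Z
11 -> W
11 -> W
11 -> W
01 -> Y


Result: WWZWWWY


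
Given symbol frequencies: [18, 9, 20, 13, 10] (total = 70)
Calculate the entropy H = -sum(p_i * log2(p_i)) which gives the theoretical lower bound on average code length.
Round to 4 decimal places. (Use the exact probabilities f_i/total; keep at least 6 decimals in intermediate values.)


Per-symbol terms -p_i * log2(p_i) with p_i = f_i/70:
  p = 18/70 = 0.257143: log2(p) = -1.959358, -p*log2(p) = 0.503835
  p = 9/70 = 0.128571: log2(p) = -2.959358, -p*log2(p) = 0.380489
  p = 20/70 = 0.285714: log2(p) = -1.807355, -p*log2(p) = 0.516387
  p = 13/70 = 0.185714: log2(p) = -2.428843, -p*log2(p) = 0.451071
  p = 10/70 = 0.142857: log2(p) = -2.807355, -p*log2(p) = 0.401051
H = 0.503835 + 0.380489 + 0.516387 + 0.451071 + 0.401051 = 2.252833

H = 2.2528 bits/symbol
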